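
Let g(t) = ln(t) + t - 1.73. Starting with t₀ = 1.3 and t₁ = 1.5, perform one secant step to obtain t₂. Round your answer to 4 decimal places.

g(1.3) = -0.167636, g(1.5) = 0.175465
t₂ = 1.500000 − 0.175465·(1.500000 − 1.300000) / (0.175465 − (-0.167636)) = 1.500000 − (0.035093)/(0.343101) = 1.397718

1.3977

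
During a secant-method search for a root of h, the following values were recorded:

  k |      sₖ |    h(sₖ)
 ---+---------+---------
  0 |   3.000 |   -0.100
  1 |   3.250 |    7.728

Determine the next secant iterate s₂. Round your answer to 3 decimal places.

s₂ = 3.250 − 7.728·(3.250 − 3.000) / (7.728 − (-0.100))
   = 3.250 − (1.93200)/(7.82800) = 3.00319

3.003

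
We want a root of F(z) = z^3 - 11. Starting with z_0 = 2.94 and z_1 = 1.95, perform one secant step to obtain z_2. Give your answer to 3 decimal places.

2.147

F(2.94) = 14.41218, F(1.95) = -3.58513
z_2 = 1.95000 − (-3.58513)·(1.95000 − 2.94000) / (-3.58513 − 14.41218) = 1.95000 − (3.54927)/(-17.99731) = 2.14721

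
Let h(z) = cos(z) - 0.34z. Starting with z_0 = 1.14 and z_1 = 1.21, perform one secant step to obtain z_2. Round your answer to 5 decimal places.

h(1.14) = 0.0299945, h(1.21) = -0.0583806
z_2 = 1.2100000 − (-0.0583806)·(1.2100000 − 1.1400000) / (-0.0583806 − 0.0299945) = 1.2100000 − (-0.0040866)/(-0.0883751) = 1.1637580

1.16376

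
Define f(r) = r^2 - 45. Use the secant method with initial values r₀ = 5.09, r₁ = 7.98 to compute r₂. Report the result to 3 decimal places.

f(5.09) = -19.09190, f(7.98) = 18.68040
r₂ = 7.98000 − 18.68040·(7.98000 − 5.09000) / (18.68040 − (-19.09190)) = 7.98000 − (53.98636)/(37.77230) = 6.55074

6.551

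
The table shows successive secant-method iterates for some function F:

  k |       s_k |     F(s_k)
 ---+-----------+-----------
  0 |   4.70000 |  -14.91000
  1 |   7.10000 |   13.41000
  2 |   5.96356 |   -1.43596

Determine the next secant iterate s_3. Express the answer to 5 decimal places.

6.07348

s_3 = 5.96356 − (-1.43596)·(5.96356 − 7.10000) / (-1.43596 − 13.41000)
   = 5.96356 − (1.6318824)/(-14.8459600) = 6.0734810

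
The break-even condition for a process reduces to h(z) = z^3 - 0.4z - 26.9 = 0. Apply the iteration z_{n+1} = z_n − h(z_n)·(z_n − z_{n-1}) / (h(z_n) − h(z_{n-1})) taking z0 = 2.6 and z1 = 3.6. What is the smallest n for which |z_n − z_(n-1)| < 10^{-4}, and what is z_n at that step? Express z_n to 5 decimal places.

h(2.6) = -10.3640000, h(3.6) = 18.3160000
z2 = 3.6000000 − 18.3160000·(1.0000000)/(28.6800000) = 2.9613668;  |Δ| = 0.6386332
h(2.9613668) = -2.1142679
z3 = 2.9613668 − (-2.1142679)·(-0.6386332)/(-20.4302679) = 3.0274571;  |Δ| = 0.0660903
h(3.0274571) = -0.3628364
z4 = 3.0274571 − (-0.3628364)·(0.0660903)/(1.7514315) = 3.0411487;  |Δ| = 0.0136916
h(3.0411487) = 0.0098638
z5 = 3.0411487 − 0.0098638·(0.0136916)/(0.3727002) = 3.0407863;  |Δ| = 0.0003624
h(3.0407863) = -0.0000440
z6 = 3.0407863 − (-0.0000440)·(-0.0003624)/(-0.0099078) = 3.0407879;  |Δ| = 0.0000016
|z6 − z5| = 0.0000016 < 10^{-4}

n = 6, z_n = 3.04079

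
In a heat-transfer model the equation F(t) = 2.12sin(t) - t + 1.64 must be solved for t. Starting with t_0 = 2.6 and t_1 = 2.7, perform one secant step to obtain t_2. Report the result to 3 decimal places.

F(2.6) = 0.13286, F(2.7) = -0.15395
t_2 = 2.70000 − (-0.15395)·(2.70000 − 2.60000) / (-0.15395 − 0.13286) = 2.70000 − (-0.01540)/(-0.28682) = 2.64632

2.646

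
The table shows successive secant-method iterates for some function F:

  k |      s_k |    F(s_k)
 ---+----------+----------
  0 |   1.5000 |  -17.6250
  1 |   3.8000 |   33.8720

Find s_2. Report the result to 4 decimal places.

2.2872

s_2 = 3.8000 − 33.8720·(3.8000 − 1.5000) / (33.8720 − (-17.6250))
   = 3.8000 − (77.905600)/(51.497000) = 2.287182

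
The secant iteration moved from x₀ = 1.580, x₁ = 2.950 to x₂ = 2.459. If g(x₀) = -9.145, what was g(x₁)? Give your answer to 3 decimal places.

The secant line through (1.580, -9.145) and (2.950, g(x₁)) crosses zero at x₂ = 2.459.
So (1.580, -9.145), (2.950, g(x₁)), (2.459, 0) are collinear:
g(x₁) = -9.145 · (2.950 − 2.459) / (1.580 − 2.459) = -9.145 · (0.49100)/(-0.87900) = 5.10830

5.108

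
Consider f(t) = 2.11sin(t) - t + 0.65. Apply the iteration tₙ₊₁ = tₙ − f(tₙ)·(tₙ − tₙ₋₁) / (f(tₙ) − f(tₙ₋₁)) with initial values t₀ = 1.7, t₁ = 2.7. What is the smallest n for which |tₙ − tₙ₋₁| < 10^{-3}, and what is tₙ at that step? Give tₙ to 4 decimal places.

f(1.7) = 1.042413, f(2.7) = -1.148228
t₂ = 2.700000 − (-1.148228)·(1.000000)/(-2.190641) = 2.175848;  |Δ| = 0.524152
f(2.175848) = 0.209569
t₃ = 2.175848 − 0.209569·(-0.524152)/(1.357797) = 2.256748;  |Δ| = 0.080900
f(2.256748) = 0.026004
t₄ = 2.256748 − 0.026004·(0.080900)/(-0.183565) = 2.268209;  |Δ| = 0.011461
f(2.268209) = -0.000880
t₅ = 2.268209 − (-0.000880)·(0.011461)/(-0.026884) = 2.267834;  |Δ| = 0.000375
|t₅ − t₄| = 0.000375 < 10^{-3}

n = 5, tₙ = 2.2678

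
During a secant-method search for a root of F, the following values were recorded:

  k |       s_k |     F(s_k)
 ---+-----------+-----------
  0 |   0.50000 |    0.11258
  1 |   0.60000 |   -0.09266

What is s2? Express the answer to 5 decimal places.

s2 = 0.60000 − (-0.09266)·(0.60000 − 0.50000) / (-0.09266 − 0.11258)
   = 0.60000 − (-0.0092660)/(-0.2052400) = 0.5548529

0.55485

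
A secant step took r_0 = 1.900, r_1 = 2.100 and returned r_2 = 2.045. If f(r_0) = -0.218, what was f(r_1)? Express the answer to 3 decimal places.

0.083

The secant line through (1.900, -0.218) and (2.100, f(r_1)) crosses zero at r_2 = 2.045.
So (1.900, -0.218), (2.100, f(r_1)), (2.045, 0) are collinear:
f(r_1) = -0.218 · (2.100 − 2.045) / (1.900 − 2.045) = -0.218 · (0.05500)/(-0.14500) = 0.08269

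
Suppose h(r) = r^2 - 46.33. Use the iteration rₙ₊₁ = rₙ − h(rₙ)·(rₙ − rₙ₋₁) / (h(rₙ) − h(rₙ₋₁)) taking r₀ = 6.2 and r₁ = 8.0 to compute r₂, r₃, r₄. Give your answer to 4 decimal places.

6.7556, 6.8025, 6.8066

h(6.2) = -7.890000, h(8.0) = 17.670000
r₂ = 8.000000 − 17.670000·(8.000000 − 6.200000) / (17.670000 − (-7.890000)) = 8.000000 − (31.806000)/(25.560000) = 6.755634
h(6.755634) = -0.691412
r₃ = 6.755634 − (-0.691412)·(6.755634 − 8.000000) / (-0.691412 − 17.670000) = 6.755634 − (0.860370)/(-18.361412) = 6.802491
h(6.802491) = -0.056112
r₄ = 6.802491 − (-0.056112)·(6.802491 − 6.755634) / (-0.056112 − (-0.691412)) = 6.802491 − (-0.002629)/(0.635300) = 6.806630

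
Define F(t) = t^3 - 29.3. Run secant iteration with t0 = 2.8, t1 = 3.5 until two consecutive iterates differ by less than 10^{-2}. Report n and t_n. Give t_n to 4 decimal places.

F(2.8) = -7.348000, F(3.5) = 13.575000
t2 = 3.500000 − 13.575000·(0.700000)/(20.923000) = 3.045835;  |Δ| = 0.454165
F(3.045835) = -1.043459
t3 = 3.045835 − (-1.043459)·(-0.454165)/(-14.618459) = 3.078253;  |Δ| = 0.032418
F(3.078253) = -0.131583
t4 = 3.078253 − (-0.131583)·(0.032418)/(0.911876) = 3.082931;  |Δ| = 0.004678
|t4 − t3| = 0.004678 < 10^{-2}

n = 4, t_n = 3.0829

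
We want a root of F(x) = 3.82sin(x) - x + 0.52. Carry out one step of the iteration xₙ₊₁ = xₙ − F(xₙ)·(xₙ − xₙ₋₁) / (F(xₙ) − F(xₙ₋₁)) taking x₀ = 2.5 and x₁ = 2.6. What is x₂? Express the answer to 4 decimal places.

2.5734

F(2.5) = 0.306164, F(2.6) = -0.110785
x₂ = 2.600000 − (-0.110785)·(2.600000 − 2.500000) / (-0.110785 − 0.306164) = 2.600000 − (-0.011078)/(-0.416948) = 2.573430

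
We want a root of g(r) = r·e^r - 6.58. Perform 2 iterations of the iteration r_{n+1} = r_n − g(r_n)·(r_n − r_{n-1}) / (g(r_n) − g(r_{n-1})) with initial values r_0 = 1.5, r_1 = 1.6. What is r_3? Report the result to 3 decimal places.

g(1.5) = 0.14253, g(1.6) = 1.34485
r_2 = 1.60000 − 1.34485·(1.60000 − 1.50000) / (1.34485 − 0.14253) = 1.60000 − (0.13449)/(1.20232) = 1.48815
g(1.48815) = 0.01081
r_3 = 1.48815 − 0.01081·(1.48815 − 1.60000) / (0.01081 − 1.34485) = 1.48815 − (-0.00121)/(-1.33405) = 1.48724

1.487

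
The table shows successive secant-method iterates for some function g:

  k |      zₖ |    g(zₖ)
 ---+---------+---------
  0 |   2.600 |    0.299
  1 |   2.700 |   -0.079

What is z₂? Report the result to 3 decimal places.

z₂ = 2.700 − (-0.079)·(2.700 − 2.600) / (-0.079 − 0.299)
   = 2.700 − (-0.00790)/(-0.37800) = 2.67910

2.679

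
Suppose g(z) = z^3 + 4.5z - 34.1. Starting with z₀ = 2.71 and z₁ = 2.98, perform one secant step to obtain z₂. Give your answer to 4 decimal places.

g(2.71) = -2.002489, g(2.98) = 5.773592
z₂ = 2.980000 − 5.773592·(2.980000 − 2.710000) / (5.773592 − (-2.002489)) = 2.980000 − (1.558870)/(7.776081) = 2.779530

2.7795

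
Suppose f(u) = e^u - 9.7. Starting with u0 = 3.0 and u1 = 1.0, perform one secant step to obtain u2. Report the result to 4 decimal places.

1.8040

f(3.0) = 10.385537, f(1.0) = -6.981718
u2 = 1.000000 − (-6.981718)·(1.000000 − 3.000000) / (-6.981718 − 10.385537) = 1.000000 − (13.963436)/(-17.367255) = 1.804009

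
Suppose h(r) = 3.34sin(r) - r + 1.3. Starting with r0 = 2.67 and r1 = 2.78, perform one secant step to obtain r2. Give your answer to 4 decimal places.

2.7064

h(2.67) = 0.147381, h(2.78) = -0.298427
r2 = 2.780000 − (-0.298427)·(2.780000 − 2.670000) / (-0.298427 − 0.147381) = 2.780000 − (-0.032827)/(-0.445808) = 2.706365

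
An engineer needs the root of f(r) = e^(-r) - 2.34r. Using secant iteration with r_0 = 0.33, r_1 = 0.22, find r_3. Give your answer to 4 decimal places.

0.3126

f(0.33) = -0.053276, f(0.22) = 0.287719
r_2 = 0.220000 − 0.287719·(0.220000 − 0.330000) / (0.287719 − (-0.053276)) = 0.220000 − (-0.031649)/(0.340995) = 0.312814
f(0.312814) = -0.000598
r_3 = 0.312814 − (-0.000598)·(0.312814 − 0.220000) / (-0.000598 − 0.287719) = 0.312814 − (-0.000056)/(-0.288317) = 0.312621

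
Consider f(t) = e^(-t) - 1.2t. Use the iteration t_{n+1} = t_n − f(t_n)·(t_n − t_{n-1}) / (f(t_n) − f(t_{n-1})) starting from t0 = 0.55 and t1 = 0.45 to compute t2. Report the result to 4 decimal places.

f(0.55) = -0.083050, f(0.45) = 0.097628
t2 = 0.450000 − 0.097628·(0.450000 − 0.550000) / (0.097628 − (-0.083050)) = 0.450000 − (-0.009763)/(0.180678) = 0.504034

0.5040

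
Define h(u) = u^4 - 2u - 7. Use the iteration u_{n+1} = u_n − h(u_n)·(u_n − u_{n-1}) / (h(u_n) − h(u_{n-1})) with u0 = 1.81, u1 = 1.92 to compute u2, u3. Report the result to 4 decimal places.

h(1.81) = 0.112831, h(1.92) = 2.749545
u2 = 1.920000 − 2.749545·(1.920000 − 1.810000) / (2.749545 − 0.112831) = 1.920000 − (0.302450)/(2.636714) = 1.805293
h(1.805293) = 0.011031
u3 = 1.805293 − 0.011031·(1.805293 − 1.920000) / (0.011031 − 2.749545) = 1.805293 − (-0.001265)/(-2.738514) = 1.804831

1.8053, 1.8048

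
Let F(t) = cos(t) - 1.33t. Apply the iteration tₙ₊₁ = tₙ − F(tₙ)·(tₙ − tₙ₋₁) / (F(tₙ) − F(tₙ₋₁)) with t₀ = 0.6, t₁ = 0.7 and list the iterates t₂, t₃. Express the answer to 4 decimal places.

0.6141, 0.6144

F(0.6) = 0.027336, F(0.7) = -0.166158
t₂ = 0.700000 − (-0.166158)·(0.700000 − 0.600000) / (-0.166158 − 0.027336) = 0.700000 − (-0.016616)/(-0.193493) = 0.614127
F(0.614127) = 0.000487
t₃ = 0.614127 − 0.000487·(0.614127 − 0.700000) / (0.000487 − (-0.166158)) = 0.614127 − (-0.000042)/(0.166645) = 0.614378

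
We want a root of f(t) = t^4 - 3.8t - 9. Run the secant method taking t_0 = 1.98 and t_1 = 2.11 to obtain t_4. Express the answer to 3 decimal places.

f(1.98) = -1.15446, f(2.11) = 2.80319
t_2 = 2.11000 − 2.80319·(2.11000 − 1.98000) / (2.80319 − (-1.15446)) = 2.11000 − (0.36442)/(3.95766) = 2.01792
f(2.01792) = -0.08686
t_3 = 2.01792 − (-0.08686)·(2.01792 − 2.11000) / (-0.08686 − 2.80319) = 2.01792 − (0.00800)/(-2.89005) = 2.02069
f(2.02069) = -0.00623
t_4 = 2.02069 − (-0.00623)·(2.02069 − 2.01792) / (-0.00623 − (-0.08686)) = 2.02069 − (-0.00002)/(0.08063) = 2.02090

2.021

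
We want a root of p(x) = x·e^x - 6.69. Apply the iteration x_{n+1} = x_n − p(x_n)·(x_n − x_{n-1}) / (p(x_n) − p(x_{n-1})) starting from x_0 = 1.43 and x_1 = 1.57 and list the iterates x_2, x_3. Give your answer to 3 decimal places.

1.494, 1.497

p(1.43) = -0.71446, p(1.57) = 0.85644
x_2 = 1.57000 − 0.85644·(1.57000 − 1.43000) / (0.85644 − (-0.71446)) = 1.57000 − (0.11990)/(1.57090) = 1.49367
p(1.49367) = -0.03804
x_3 = 1.49367 − (-0.03804)·(1.49367 − 1.57000) / (-0.03804 − 0.85644) = 1.49367 − (0.00290)/(-0.89448) = 1.49692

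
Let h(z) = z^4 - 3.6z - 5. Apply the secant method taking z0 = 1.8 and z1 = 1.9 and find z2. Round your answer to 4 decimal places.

1.8452

h(1.8) = -0.982400, h(1.9) = 1.192100
z2 = 1.900000 − 1.192100·(1.900000 − 1.800000) / (1.192100 − (-0.982400)) = 1.900000 − (0.119210)/(2.174500) = 1.845178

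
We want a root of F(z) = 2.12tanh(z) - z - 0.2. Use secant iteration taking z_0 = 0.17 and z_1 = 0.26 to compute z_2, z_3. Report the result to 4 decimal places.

F(0.17) = -0.013032, F(0.26) = 0.079107
z_2 = 0.260000 − 0.079107·(0.260000 − 0.170000) / (0.079107 − (-0.013032)) = 0.260000 − (0.007120)/(0.092139) = 0.182730
F(0.182730) = 0.000402
z_3 = 0.182730 − 0.000402·(0.182730 − 0.260000) / (0.000402 − 0.079107) = 0.182730 − (-0.000031)/(-0.078704) = 0.182335

0.1827, 0.1823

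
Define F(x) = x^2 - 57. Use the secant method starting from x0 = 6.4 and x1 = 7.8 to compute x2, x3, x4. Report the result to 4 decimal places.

7.5296, 7.5495, 7.5498

F(6.4) = -16.040000, F(7.8) = 3.840000
x2 = 7.800000 − 3.840000·(7.800000 − 6.400000) / (3.840000 − (-16.040000)) = 7.800000 − (5.376000)/(19.880000) = 7.529577
F(7.529577) = -0.305463
x3 = 7.529577 − (-0.305463)·(7.529577 − 7.800000) / (-0.305463 − 3.840000) = 7.529577 − (0.082604)/(-4.145463) = 7.549504
F(7.549504) = -0.004991
x4 = 7.549504 − (-0.004991)·(7.549504 − 7.529577) / (-0.004991 − (-0.305463)) = 7.549504 − (-0.000099)/(0.300472) = 7.549835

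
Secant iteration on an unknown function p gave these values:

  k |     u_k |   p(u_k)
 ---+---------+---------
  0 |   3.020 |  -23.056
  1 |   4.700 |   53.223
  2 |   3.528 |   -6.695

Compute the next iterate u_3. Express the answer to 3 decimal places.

3.659

u_3 = 3.528 − (-6.695)·(3.528 − 4.700) / (-6.695 − 53.223)
   = 3.528 − (7.84654)/(-59.91800) = 3.65895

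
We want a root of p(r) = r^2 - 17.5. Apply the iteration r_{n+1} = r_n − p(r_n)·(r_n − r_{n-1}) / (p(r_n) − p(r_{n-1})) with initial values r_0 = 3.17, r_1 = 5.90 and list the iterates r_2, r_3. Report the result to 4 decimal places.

3.9915, 4.1500

p(3.17) = -7.451100, p(5.90) = 17.310000
r_2 = 5.900000 − 17.310000·(5.900000 − 3.170000) / (17.310000 − (-7.451100)) = 5.900000 − (47.256300)/(24.761100) = 3.991510
p(3.991510) = -1.567844
r_3 = 3.991510 − (-1.567844)·(3.991510 − 5.900000) / (-1.567844 − 17.310000) = 3.991510 − (2.992214)/(-18.877844) = 4.150014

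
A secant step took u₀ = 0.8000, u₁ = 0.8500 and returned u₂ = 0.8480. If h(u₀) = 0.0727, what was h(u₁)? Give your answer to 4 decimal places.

The secant line through (0.8000, 0.0727) and (0.8500, h(u₁)) crosses zero at u₂ = 0.8480.
So (0.8000, 0.0727), (0.8500, h(u₁)), (0.8480, 0) are collinear:
h(u₁) = 0.0727 · (0.8500 − 0.8480) / (0.8000 − 0.8480) = 0.0727 · (0.002000)/(-0.048000) = -0.003029

-0.0030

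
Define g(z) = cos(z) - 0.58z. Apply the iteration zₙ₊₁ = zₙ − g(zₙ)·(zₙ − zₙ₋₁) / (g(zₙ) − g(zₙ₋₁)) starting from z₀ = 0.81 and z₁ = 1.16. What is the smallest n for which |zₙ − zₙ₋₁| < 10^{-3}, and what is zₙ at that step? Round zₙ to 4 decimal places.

g(0.81) = 0.219698, g(1.16) = -0.273460
z₂ = 1.160000 − (-0.273460)·(0.350000)/(-0.493159) = 0.965922;  |Δ| = 0.194078
g(0.965922) = 0.008424
z₃ = 0.965922 − 0.008424·(-0.194078)/(0.281884) = 0.971722;  |Δ| = 0.005800
g(0.971722) = 0.000280
z₄ = 0.971722 − 0.000280·(0.005800)/(-0.008144) = 0.971921;  |Δ| = 0.000199
|z₄ − z₃| = 0.000199 < 10^{-3}

n = 4, zₙ = 0.9719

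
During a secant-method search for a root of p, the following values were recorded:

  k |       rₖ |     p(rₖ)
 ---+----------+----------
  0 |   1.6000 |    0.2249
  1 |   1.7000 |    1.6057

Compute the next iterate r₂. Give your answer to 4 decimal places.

r₂ = 1.7000 − 1.6057·(1.7000 − 1.6000) / (1.6057 − 0.2249)
   = 1.7000 − (0.160570)/(1.380800) = 1.583712

1.5837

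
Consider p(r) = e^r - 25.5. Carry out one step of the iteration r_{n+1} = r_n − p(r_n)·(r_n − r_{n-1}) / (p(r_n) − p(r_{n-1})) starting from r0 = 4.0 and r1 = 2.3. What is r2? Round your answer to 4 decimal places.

p(4.0) = 29.098150, p(2.3) = -15.525818
r2 = 2.300000 − (-15.525818)·(2.300000 − 4.000000) / (-15.525818 − 29.098150) = 2.300000 − (26.393890)/(-44.623968) = 2.891473

2.8915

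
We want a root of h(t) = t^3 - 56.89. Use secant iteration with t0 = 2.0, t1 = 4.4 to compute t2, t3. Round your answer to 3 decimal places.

3.520, 3.801

h(2.0) = -48.89000, h(4.4) = 28.29400
t2 = 4.40000 − 28.29400·(4.40000 − 2.00000) / (28.29400 − (-48.89000)) = 4.40000 − (67.90560)/(77.18400) = 3.52021
h(3.52021) = -13.26793
t3 = 3.52021 − (-13.26793)·(3.52021 − 4.40000) / (-13.26793 − 28.29400) = 3.52021 − (11.67297)/(-41.56193) = 3.80107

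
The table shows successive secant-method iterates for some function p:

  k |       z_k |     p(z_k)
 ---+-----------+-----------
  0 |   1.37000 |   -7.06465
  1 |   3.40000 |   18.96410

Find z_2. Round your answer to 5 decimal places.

1.92098

z_2 = 3.40000 − 18.96410·(3.40000 − 1.37000) / (18.96410 − (-7.06465))
   = 3.40000 − (38.4971230)/(26.0287500) = 1.9209769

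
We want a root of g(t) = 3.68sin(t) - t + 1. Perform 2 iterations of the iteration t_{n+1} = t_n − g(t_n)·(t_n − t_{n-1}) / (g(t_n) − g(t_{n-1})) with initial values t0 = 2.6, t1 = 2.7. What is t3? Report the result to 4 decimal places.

2.6704

g(2.6) = 0.297045, g(2.7) = -0.127242
t2 = 2.700000 − (-0.127242)·(2.700000 − 2.600000) / (-0.127242 − 0.297045) = 2.700000 − (-0.012724)/(-0.424287) = 2.670010
g(2.670010) = 0.001800
t3 = 2.670010 − 0.001800·(2.670010 − 2.700000) / (0.001800 − (-0.127242)) = 2.670010 − (-0.000054)/(0.129042) = 2.670429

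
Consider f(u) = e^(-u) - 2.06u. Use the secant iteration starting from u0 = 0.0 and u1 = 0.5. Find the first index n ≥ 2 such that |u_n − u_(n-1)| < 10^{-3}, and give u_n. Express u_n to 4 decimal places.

n = 4, u_n = 0.3441

f(0.0) = 1.000000, f(0.5) = -0.423469
u2 = 0.500000 − (-0.423469)·(0.500000)/(-1.423469) = 0.351254;  |Δ| = 0.148746
f(0.351254) = -0.019780
u3 = 0.351254 − (-0.019780)·(-0.148746)/(0.403690) = 0.343966;  |Δ| = 0.007288
f(0.343966) = 0.000382
u4 = 0.343966 − 0.000382·(-0.007288)/(0.020162) = 0.344104;  |Δ| = 0.000138
|u4 − u3| = 0.000138 < 10^{-3}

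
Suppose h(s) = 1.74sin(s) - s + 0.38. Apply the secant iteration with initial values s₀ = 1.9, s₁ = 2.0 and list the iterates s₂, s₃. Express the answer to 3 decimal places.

1.977, 1.978

h(1.9) = 0.12656, h(2.0) = -0.03782
s₂ = 2.00000 − (-0.03782)·(2.00000 − 1.90000) / (-0.03782 − 0.12656) = 2.00000 − (-0.00378)/(-0.16438) = 1.97699
h(1.97699) = 0.00143
s₃ = 1.97699 − 0.00143·(1.97699 − 2.00000) / (0.00143 − (-0.03782)) = 1.97699 − (-0.00003)/(0.03925) = 1.97783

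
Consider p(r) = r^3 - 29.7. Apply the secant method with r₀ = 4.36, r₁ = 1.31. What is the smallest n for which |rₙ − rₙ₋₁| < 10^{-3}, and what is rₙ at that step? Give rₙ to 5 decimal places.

p(4.36) = 53.1818560, p(1.31) = -27.4519090
r₂ = 1.3100000 − (-27.4519090)·(-3.0500000)/(-80.6337650) = 2.3483779;  |Δ| = 1.0383779
p(2.3483779) = -16.7489800
r₃ = 2.3483779 − (-16.7489800)·(1.0383779)/(10.7029290) = 3.9733323;  |Δ| = 1.6249544
p(3.9733323) = 33.0284659
r₄ = 3.9733323 − 33.0284659·(1.6249544)/(49.7774459) = 2.8951382;  |Δ| = 1.0781941
p(2.8951382) = -5.4334583
r₅ = 2.8951382 − (-5.4334583)·(-1.0781941)/(-38.4619241) = 3.0474530;  |Δ| = 0.1523149
p(3.0474530) = -1.3983949
r₆ = 3.0474530 − (-1.3983949)·(0.1523149)/(4.0350634) = 3.1002394;  |Δ| = 0.0527864
p(3.1002394) = 0.0979026
r₇ = 3.1002394 − 0.0979026·(0.0527864)/(1.4962975) = 3.0967856;  |Δ| = 0.0034538
p(3.0967856) = -0.0015751
r₈ = 3.0967856 − (-0.0015751)·(-0.0034538)/(-0.0994778) = 3.0968403;  |Δ| = 0.0000547
|r₈ − r₇| = 0.0000547 < 10^{-3}

n = 8, rₙ = 3.09684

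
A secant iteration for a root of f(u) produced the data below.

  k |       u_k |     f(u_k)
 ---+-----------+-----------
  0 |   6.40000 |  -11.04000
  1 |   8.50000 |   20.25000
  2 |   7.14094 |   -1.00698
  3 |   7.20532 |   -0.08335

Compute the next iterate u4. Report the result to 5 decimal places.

u4 = 7.20532 − (-0.08335)·(7.20532 − 7.14094) / (-0.08335 − (-1.00698))
   = 7.20532 − (-0.0053661)/(0.9236300) = 7.2111298

7.21113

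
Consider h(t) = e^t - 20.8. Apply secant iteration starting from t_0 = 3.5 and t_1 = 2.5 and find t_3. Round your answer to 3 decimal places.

h(3.5) = 12.31545, h(2.5) = -8.61751
t_2 = 2.50000 − (-8.61751)·(2.50000 − 3.50000) / (-8.61751 − 12.31545) = 2.50000 − (8.61751)/(-20.93296) = 2.91167
h(2.91167) = -2.41249
t_3 = 2.91167 − (-2.41249)·(2.91167 − 2.50000) / (-2.41249 − (-8.61751)) = 2.91167 − (-0.99315)/(6.20502) = 3.07173

3.072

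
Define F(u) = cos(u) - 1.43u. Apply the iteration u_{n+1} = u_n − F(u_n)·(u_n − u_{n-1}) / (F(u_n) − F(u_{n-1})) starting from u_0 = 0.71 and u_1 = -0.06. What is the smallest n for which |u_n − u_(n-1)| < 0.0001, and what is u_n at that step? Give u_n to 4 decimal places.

F(0.71) = -0.256938, F(-0.06) = 1.084001
u_2 = -0.060000 − 1.084001·(-0.770000)/(1.340939) = 0.562460;  |Δ| = 0.622460
F(0.562460) = 0.041628
u_3 = 0.562460 − 0.041628·(0.622460)/(-1.042372) = 0.587319;  |Δ| = 0.024859
F(0.587319) = -0.007436
u_4 = 0.587319 − (-0.007436)·(0.024859)/(-0.049064) = 0.583551;  |Δ| = 0.003767
F(0.583551) = 0.000033
u_5 = 0.583551 − 0.000033·(-0.003767)/(0.007469) = 0.583568;  |Δ| = 0.000017
|u_5 − u_4| = 0.000017 < 0.0001

n = 5, u_n = 0.5836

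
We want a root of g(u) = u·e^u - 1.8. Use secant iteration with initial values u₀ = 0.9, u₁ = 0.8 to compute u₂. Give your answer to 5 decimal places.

g(0.9) = 0.4136428, g(0.8) = -0.0195673
u₂ = 0.8000000 − (-0.0195673)·(0.8000000 − 0.9000000) / (-0.0195673 − 0.4136428) = 0.8000000 − (0.0019567)/(-0.4332101) = 0.8045168

0.80452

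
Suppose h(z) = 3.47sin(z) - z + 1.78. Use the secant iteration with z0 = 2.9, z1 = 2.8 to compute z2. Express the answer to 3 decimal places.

h(2.9) = -0.28980, h(2.8) = 0.14241
z2 = 2.80000 − 0.14241·(2.80000 − 2.90000) / (0.14241 − (-0.28980)) = 2.80000 − (-0.01424)/(0.43221) = 2.83295

2.833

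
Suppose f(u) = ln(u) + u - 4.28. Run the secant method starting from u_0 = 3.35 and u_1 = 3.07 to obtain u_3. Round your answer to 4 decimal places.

f(3.35) = 0.278960, f(3.07) = -0.088322
u_2 = 3.070000 − (-0.088322)·(3.070000 − 3.350000) / (-0.088322 − 0.278960) = 3.070000 − (0.024730)/(-0.367283) = 3.137333
f(3.137333) = 0.000706
u_3 = 3.137333 − 0.000706·(3.137333 − 3.070000) / (0.000706 − (-0.088322)) = 3.137333 − (0.000048)/(0.089029) = 3.136799

3.1368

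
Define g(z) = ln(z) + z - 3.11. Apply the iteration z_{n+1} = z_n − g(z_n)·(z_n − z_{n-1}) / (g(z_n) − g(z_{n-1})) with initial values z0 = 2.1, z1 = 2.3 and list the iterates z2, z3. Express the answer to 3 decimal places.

g(2.1) = -0.26806, g(2.3) = 0.02291
z2 = 2.30000 − 0.02291·(2.30000 − 2.10000) / (0.02291 − (-0.26806)) = 2.30000 − (0.00458)/(0.29097) = 2.28425
g(2.28425) = 0.00029
z3 = 2.28425 − 0.00029·(2.28425 − 2.30000) / (0.00029 − 0.02291) = 2.28425 − (0.00000)/(-0.02262) = 2.28405

2.284, 2.284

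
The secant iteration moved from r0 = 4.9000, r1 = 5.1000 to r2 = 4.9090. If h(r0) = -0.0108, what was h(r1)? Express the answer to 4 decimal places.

0.2292

The secant line through (4.9000, -0.0108) and (5.1000, h(r1)) crosses zero at r2 = 4.9090.
So (4.9000, -0.0108), (5.1000, h(r1)), (4.9090, 0) are collinear:
h(r1) = -0.0108 · (5.1000 − 4.9090) / (4.9000 − 4.9090) = -0.0108 · (0.191000)/(-0.009000) = 0.229200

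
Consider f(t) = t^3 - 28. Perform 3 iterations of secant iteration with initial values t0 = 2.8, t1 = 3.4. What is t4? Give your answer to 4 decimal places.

f(2.8) = -6.048000, f(3.4) = 11.304000
t2 = 3.400000 − 11.304000·(3.400000 − 2.800000) / (11.304000 − (-6.048000)) = 3.400000 − (6.782400)/(17.352000) = 3.009129
f(3.009129) = -0.752776
t3 = 3.009129 − (-0.752776)·(3.009129 − 3.400000) / (-0.752776 − 11.304000) = 3.009129 − (0.294239)/(-12.056776) = 3.033533
f(3.033533) = -0.084450
t4 = 3.033533 − (-0.084450)·(3.033533 − 3.009129) / (-0.084450 − (-0.752776)) = 3.033533 − (-0.002061)/(0.668327) = 3.036617

3.0366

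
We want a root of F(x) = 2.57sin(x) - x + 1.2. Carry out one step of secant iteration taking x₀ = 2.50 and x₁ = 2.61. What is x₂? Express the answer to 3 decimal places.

F(2.50) = 0.23807, F(2.61) = -0.10725
x₂ = 2.61000 − (-0.10725)·(2.61000 − 2.50000) / (-0.10725 − 0.23807) = 2.61000 − (-0.01180)/(-0.34532) = 2.57584

2.576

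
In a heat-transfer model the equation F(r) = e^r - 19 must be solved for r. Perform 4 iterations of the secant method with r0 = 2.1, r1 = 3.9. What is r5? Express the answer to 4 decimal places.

2.9419

F(2.1) = -10.833830, F(3.9) = 30.402449
r2 = 3.900000 − 30.402449·(3.900000 − 2.100000) / (30.402449 − (-10.833830)) = 3.900000 − (54.724408)/(41.236279) = 2.572906
F(2.572906) = -5.896148
r3 = 2.572906 − (-5.896148)·(2.572906 − 3.900000) / (-5.896148 − 30.402449) = 2.572906 − (7.824741)/(-36.298597) = 2.788472
F(2.788472) = -2.743836
r4 = 2.788472 − (-2.743836)·(2.788472 − 2.572906) / (-2.743836 − (-5.896148)) = 2.788472 − (-0.591477)/(3.152312) = 2.976105
F(2.976105) = 0.611283
r5 = 2.976105 − 0.611283·(2.976105 − 2.788472) / (0.611283 − (-2.743836)) = 2.976105 − (0.114697)/(3.355119) = 2.941919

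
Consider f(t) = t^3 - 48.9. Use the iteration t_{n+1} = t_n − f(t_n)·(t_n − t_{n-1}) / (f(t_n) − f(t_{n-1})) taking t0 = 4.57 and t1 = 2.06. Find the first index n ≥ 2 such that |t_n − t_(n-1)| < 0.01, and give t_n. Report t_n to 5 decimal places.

f(4.57) = 46.5439930, f(2.06) = -40.1581840
t2 = 2.0600000 − (-40.1581840)·(-2.5100000)/(-86.7021770) = 3.2225664;  |Δ| = 1.1625664
f(3.2225664) = -15.4338585
t3 = 3.2225664 − (-15.4338585)·(1.1625664)/(24.7243255) = 3.9482844;  |Δ| = 0.7257179
f(3.9482844) = 12.6496054
t4 = 3.9482844 − 12.6496054·(0.7257179)/(28.0834639) = 3.6214000;  |Δ| = 0.3268844
f(3.6214000) = -1.4070122
t5 = 3.6214000 − (-1.4070122)·(-0.3268844)/(-14.0566176) = 3.6541198;  |Δ| = 0.0327198
f(3.6541198) = -0.1080293
t6 = 3.6541198 − (-0.1080293)·(0.0327198)/(1.2989829) = 3.6568410;  |Δ| = 0.0027211
|t6 − t5| = 0.0027211 < 0.01

n = 6, t_n = 3.65684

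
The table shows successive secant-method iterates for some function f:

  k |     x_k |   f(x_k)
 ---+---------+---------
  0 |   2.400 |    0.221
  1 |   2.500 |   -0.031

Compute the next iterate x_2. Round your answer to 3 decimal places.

2.488

x_2 = 2.500 − (-0.031)·(2.500 − 2.400) / (-0.031 − 0.221)
   = 2.500 − (-0.00310)/(-0.25200) = 2.48770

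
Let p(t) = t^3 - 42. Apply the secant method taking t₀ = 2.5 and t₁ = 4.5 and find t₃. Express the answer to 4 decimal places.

p(2.5) = -26.375000, p(4.5) = 49.125000
t₂ = 4.500000 − 49.125000·(4.500000 − 2.500000) / (49.125000 − (-26.375000)) = 4.500000 − (98.250000)/(75.500000) = 3.198675
p(3.198675) = -9.272672
t₃ = 3.198675 − (-9.272672)·(3.198675 − 4.500000) / (-9.272672 − 49.125000) = 3.198675 − (12.066755)/(-58.397672) = 3.405306

3.4053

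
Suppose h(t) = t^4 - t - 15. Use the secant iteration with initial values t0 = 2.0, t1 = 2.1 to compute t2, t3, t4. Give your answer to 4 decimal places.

h(2.0) = -1.000000, h(2.1) = 2.348100
t2 = 2.100000 − 2.348100·(2.100000 − 2.000000) / (2.348100 − (-1.000000)) = 2.100000 − (0.234810)/(3.348100) = 2.029868
h(2.029868) = -0.052478
t3 = 2.029868 − (-0.052478)·(2.029868 − 2.100000) / (-0.052478 − 2.348100) = 2.029868 − (0.003680)/(-2.400578) = 2.031401
h(2.031401) = -0.002662
t4 = 2.031401 − (-0.002662)·(2.031401 − 2.029868) / (-0.002662 − (-0.052478)) = 2.031401 − (-0.000004)/(0.049816) = 2.031483

2.0299, 2.0314, 2.0315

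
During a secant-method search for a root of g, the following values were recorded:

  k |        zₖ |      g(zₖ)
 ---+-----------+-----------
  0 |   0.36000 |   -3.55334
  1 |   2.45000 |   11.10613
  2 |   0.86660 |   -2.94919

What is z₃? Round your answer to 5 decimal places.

z₃ = 0.86660 − (-2.94919)·(0.86660 − 2.45000) / (-2.94919 − 11.10613)
   = 0.86660 − (4.6697474)/(-14.0553200) = 1.1988406

1.19884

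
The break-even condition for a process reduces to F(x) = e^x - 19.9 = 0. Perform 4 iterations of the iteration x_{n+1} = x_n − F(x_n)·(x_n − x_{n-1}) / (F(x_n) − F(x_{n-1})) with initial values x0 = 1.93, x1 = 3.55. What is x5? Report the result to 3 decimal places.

2.990

F(1.93) = -13.01049, F(3.55) = 14.91332
x2 = 3.55000 − 14.91332·(3.55000 − 1.93000) / (14.91332 − (-13.01049)) = 3.55000 − (24.15957)/(27.92381) = 2.68480
F(2.68480) = -5.24468
x3 = 2.68480 − (-5.24468)·(2.68480 − 3.55000) / (-5.24468 − 14.91332) = 2.68480 − (4.53767)/(-20.15799) = 2.90991
F(2.90991) = -1.54487
x4 = 2.90991 − (-1.54487)·(2.90991 − 2.68480) / (-1.54487 − (-5.24468)) = 2.90991 − (-0.34776)/(3.69981) = 3.00390
F(3.00390) = 0.26408
x5 = 3.00390 − 0.26408·(3.00390 − 2.90991) / (0.26408 − (-1.54487)) = 3.00390 − (0.02482)/(1.80895) = 2.99018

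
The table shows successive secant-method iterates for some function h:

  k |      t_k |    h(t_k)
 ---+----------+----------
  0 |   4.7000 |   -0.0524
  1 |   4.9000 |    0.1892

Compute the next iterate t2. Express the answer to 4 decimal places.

4.7434

t2 = 4.9000 − 0.1892·(4.9000 − 4.7000) / (0.1892 − (-0.0524))
   = 4.9000 − (0.037840)/(0.241600) = 4.743377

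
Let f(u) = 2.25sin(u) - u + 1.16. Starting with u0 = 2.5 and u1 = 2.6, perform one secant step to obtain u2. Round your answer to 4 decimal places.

f(2.5) = 0.006562, f(2.6) = -0.280122
u2 = 2.600000 − (-0.280122)·(2.600000 − 2.500000) / (-0.280122 − 0.006562) = 2.600000 − (-0.028012)/(-0.286684) = 2.502289

2.5023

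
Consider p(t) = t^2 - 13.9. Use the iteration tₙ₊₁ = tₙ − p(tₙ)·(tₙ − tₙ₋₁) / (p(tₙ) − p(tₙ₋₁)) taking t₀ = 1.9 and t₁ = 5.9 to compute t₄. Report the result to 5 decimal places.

p(1.9) = -10.2900000, p(5.9) = 20.9100000
t₂ = 5.9000000 − 20.9100000·(5.9000000 − 1.9000000) / (20.9100000 − (-10.2900000)) = 5.9000000 − (83.6400000)/(31.2000000) = 3.2192308
p(3.2192308) = -3.5365533
t₃ = 3.2192308 − (-3.5365533)·(3.2192308 − 5.9000000) / (-3.5365533 − 20.9100000) = 3.2192308 − (9.4806831)/(-24.4465533) = 3.6070434
p(3.6070434) = -0.8892376
t₄ = 3.6070434 − (-0.8892376)·(3.6070434 − 3.2192308) / (-0.8892376 − (-3.5365533)) = 3.6070434 − (-0.3448576)/(2.6473156) = 3.7373103

3.73731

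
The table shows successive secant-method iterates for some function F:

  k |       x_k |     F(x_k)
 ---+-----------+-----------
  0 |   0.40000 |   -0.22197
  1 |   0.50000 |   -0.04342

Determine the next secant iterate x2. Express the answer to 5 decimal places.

0.52432

x2 = 0.50000 − (-0.04342)·(0.50000 − 0.40000) / (-0.04342 − (-0.22197))
   = 0.50000 − (-0.0043420)/(0.1785500) = 0.5243181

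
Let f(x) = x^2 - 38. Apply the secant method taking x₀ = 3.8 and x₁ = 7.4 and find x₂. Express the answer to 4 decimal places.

f(3.8) = -23.560000, f(7.4) = 16.760000
x₂ = 7.400000 − 16.760000·(7.400000 − 3.800000) / (16.760000 − (-23.560000)) = 7.400000 − (60.336000)/(40.320000) = 5.903571

5.9036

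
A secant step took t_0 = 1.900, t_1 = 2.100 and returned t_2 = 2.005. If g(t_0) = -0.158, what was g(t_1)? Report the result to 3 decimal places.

0.143

The secant line through (1.900, -0.158) and (2.100, g(t_1)) crosses zero at t_2 = 2.005.
So (1.900, -0.158), (2.100, g(t_1)), (2.005, 0) are collinear:
g(t_1) = -0.158 · (2.100 − 2.005) / (1.900 − 2.005) = -0.158 · (0.09500)/(-0.10500) = 0.14295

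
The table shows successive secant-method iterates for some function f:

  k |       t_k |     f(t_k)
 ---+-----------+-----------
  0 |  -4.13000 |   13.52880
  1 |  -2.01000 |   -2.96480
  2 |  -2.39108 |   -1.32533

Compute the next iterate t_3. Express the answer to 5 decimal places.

t_3 = -2.39108 − (-1.32533)·(-2.39108 − (-2.01000)) / (-1.32533 − (-2.96480))
   = -2.39108 − (0.5050568)/(1.6394700) = -2.6991410

-2.69914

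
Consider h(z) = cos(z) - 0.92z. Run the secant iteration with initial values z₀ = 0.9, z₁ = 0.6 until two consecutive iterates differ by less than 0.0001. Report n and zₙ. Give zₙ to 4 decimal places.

n = 5, zₙ = 0.7759

h(0.9) = -0.206390, h(0.6) = 0.273336
z₂ = 0.600000 − 0.273336·(-0.300000)/(0.479726) = 0.770932;  |Δ| = 0.170932
h(0.770932) = 0.008003
z₃ = 0.770932 − 0.008003·(0.170932)/(-0.265332) = 0.776088;  |Δ| = 0.005156
h(0.776088) = -0.000342
z₄ = 0.776088 − (-0.000342)·(0.005156)/(-0.008346) = 0.775877;  |Δ| = 0.000211
h(0.775877) = 0.000000
z₅ = 0.775877 − 0.000000·(-0.000211)/(0.000343) = 0.775877;  |Δ| = 0.000000
|z₅ − z₄| = 0.000000 < 0.0001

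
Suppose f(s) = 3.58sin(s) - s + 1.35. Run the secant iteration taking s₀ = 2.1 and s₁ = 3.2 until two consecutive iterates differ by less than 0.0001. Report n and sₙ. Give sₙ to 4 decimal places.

f(2.1) = 2.340290, f(3.2) = -2.058979
s₂ = 3.200000 − (-2.058979)·(1.100000)/(-4.399269) = 2.685170;  |Δ| = 0.514830
f(2.685170) = 0.242680
s₃ = 2.685170 − 0.242680·(-0.514830)/(2.301660) = 2.739452;  |Δ| = 0.054282
f(2.739452) = 0.011722
s₄ = 2.739452 − 0.011722·(0.054282)/(-0.230958) = 2.742207;  |Δ| = 0.002755
f(2.742207) = -0.000115
s₅ = 2.742207 − (-0.000115)·(0.002755)/(-0.011837) = 2.742180;  |Δ| = 0.000027
|s₅ − s₄| = 0.000027 < 0.0001

n = 5, sₙ = 2.7422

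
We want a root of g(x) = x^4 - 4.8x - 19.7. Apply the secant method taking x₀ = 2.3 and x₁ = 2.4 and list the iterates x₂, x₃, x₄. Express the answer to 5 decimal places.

2.35847, 2.36011, 2.36016

g(2.3) = -2.7559000, g(2.4) = 1.9576000
x₂ = 2.4000000 − 1.9576000·(2.4000000 − 2.3000000) / (1.9576000 − (-2.7559000)) = 2.4000000 − (0.1957600)/(4.7135000) = 2.3584682
g(2.3584682) = -0.0806609
x₃ = 2.3584682 − (-0.0806609)·(2.3584682 − 2.4000000) / (-0.0806609 − 1.9576000) = 2.3584682 − (0.0033500)/(-2.0382609) = 2.3601118
g(2.3601118) = -0.0022148
x₄ = 2.3601118 − (-0.0022148)·(2.3601118 − 2.3584682) / (-0.0022148 − (-0.0806609)) = 2.3601118 − (-0.0000036)/(0.0784461) = 2.3601582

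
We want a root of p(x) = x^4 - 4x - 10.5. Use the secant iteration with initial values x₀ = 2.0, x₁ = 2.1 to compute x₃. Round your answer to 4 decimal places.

2.0832

p(2.0) = -2.500000, p(2.1) = 0.548100
x₂ = 2.100000 − 0.548100·(2.100000 − 2.000000) / (0.548100 − (-2.500000)) = 2.100000 − (0.054810)/(3.048100) = 2.082018
p(2.082018) = -0.037580
x₃ = 2.082018 − (-0.037580)·(2.082018 − 2.100000) / (-0.037580 − 0.548100) = 2.082018 − (0.000676)/(-0.585680) = 2.083172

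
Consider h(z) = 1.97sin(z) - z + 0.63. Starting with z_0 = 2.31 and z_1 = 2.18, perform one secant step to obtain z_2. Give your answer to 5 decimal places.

h(2.31) = -0.2241596, h(2.18) = 0.0656048
z_2 = 2.1800000 − 0.0656048·(2.1800000 − 2.3100000) / (0.0656048 − (-0.2241596)) = 2.1800000 − (-0.0085286)/(0.2897644) = 2.2094330

2.20943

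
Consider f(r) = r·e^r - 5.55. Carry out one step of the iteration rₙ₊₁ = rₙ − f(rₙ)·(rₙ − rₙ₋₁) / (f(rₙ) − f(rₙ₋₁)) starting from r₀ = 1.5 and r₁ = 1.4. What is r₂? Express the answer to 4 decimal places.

1.3878

f(1.5) = 1.172534, f(1.4) = 0.127280
r₂ = 1.400000 − 0.127280·(1.400000 − 1.500000) / (0.127280 − 1.172534) = 1.400000 − (-0.012728)/(-1.045254) = 1.387823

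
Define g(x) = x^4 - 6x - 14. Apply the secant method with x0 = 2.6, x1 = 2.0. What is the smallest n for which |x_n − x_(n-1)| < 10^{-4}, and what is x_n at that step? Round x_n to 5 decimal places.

n = 6, x_n = 2.29567

g(2.6) = 16.0976000, g(2.0) = -10.0000000
x2 = 2.0000000 − (-10.0000000)·(-0.6000000)/(-26.0976000) = 2.2299062;  |Δ| = 0.2299062
g(2.2299062) = -2.6538634
x3 = 2.2299062 − (-2.6538634)·(0.2299062)/(7.3461366) = 2.3129621;  |Δ| = 0.0830559
g(2.3129621) = 0.7425177
x4 = 2.3129621 − 0.7425177·(0.0830559)/(3.3963811) = 2.2948044;  |Δ| = 0.0181577
g(2.2948044) = -0.0367320
x5 = 2.2948044 − (-0.0367320)·(-0.0181577)/(-0.7792497) = 2.2956603;  |Δ| = 0.0008559
g(2.2956603) = -0.0004705
x6 = 2.2956603 − (-0.0004705)·(0.0008559)/(0.0362615) = 2.2956714;  |Δ| = 0.0000111
|x6 − x5| = 0.0000111 < 10^{-4}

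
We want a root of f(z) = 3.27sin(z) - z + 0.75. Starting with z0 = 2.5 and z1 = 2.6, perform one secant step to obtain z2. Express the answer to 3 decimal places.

2.556

f(2.5) = 0.20700, f(2.6) = -0.16431
z2 = 2.60000 − (-0.16431)·(2.60000 − 2.50000) / (-0.16431 − 0.20700) = 2.60000 − (-0.01643)/(-0.37131) = 2.55575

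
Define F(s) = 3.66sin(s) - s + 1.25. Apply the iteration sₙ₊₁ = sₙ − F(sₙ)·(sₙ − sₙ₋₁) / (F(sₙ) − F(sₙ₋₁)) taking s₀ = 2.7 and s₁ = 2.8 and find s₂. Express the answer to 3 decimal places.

2.726

F(2.7) = 0.11421, F(2.8) = -0.32394
s₂ = 2.80000 − (-0.32394)·(2.80000 − 2.70000) / (-0.32394 − 0.11421) = 2.80000 − (-0.03239)/(-0.43815) = 2.72607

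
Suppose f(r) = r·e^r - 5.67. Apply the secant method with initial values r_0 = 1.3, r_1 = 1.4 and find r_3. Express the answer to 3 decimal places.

f(1.3) = -0.89991, f(1.4) = 0.00728
r_2 = 1.40000 − 0.00728·(1.40000 − 1.30000) / (0.00728 − (-0.89991)) = 1.40000 − (0.00073)/(0.90719) = 1.39920
f(1.39920) = -0.00053
r_3 = 1.39920 − (-0.00053)·(1.39920 − 1.40000) / (-0.00053 − 0.00728) = 1.39920 − (0.00000)/(-0.00781) = 1.39925

1.399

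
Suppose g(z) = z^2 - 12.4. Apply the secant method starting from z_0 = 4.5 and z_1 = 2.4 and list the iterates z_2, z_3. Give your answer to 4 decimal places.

g(4.5) = 7.850000, g(2.4) = -6.640000
z_2 = 2.400000 − (-6.640000)·(2.400000 − 4.500000) / (-6.640000 − 7.850000) = 2.400000 − (13.944000)/(-14.490000) = 3.362319
g(3.362319) = -1.094812
z_3 = 3.362319 − (-1.094812)·(3.362319 − 2.400000) / (-1.094812 − (-6.640000)) = 3.362319 − (-1.053558)/(5.545188) = 3.552314

3.3623, 3.5523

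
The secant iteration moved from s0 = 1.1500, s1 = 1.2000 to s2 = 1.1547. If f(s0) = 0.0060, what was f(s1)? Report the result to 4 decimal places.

-0.0578

The secant line through (1.1500, 0.0060) and (1.2000, f(s1)) crosses zero at s2 = 1.1547.
So (1.1500, 0.0060), (1.2000, f(s1)), (1.1547, 0) are collinear:
f(s1) = 0.0060 · (1.2000 − 1.1547) / (1.1500 − 1.1547) = 0.0060 · (0.045300)/(-0.004700) = -0.057830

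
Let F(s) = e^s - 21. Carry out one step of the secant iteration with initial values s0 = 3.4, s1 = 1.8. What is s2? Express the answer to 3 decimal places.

F(3.4) = 8.96410, F(1.8) = -14.95035
s2 = 1.80000 − (-14.95035)·(1.80000 − 3.40000) / (-14.95035 − 8.96410) = 1.80000 − (23.92056)/(-23.91445) = 2.80026

2.800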